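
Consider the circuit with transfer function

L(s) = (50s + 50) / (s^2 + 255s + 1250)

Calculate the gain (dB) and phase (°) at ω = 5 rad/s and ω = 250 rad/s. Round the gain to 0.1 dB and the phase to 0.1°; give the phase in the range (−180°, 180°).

Substitute s = j5:
Numerator: 50(j5) + 50 = 50 + j250
Denominator: (j5)^2 + 255(j5) + 1250 = 1225 + j1275
|N| = √(50² + 250²) ≈ 254.95, ∠N ≈ 78.69°
|D| = √(1225² + 1275²) ≈ 1768.1, ∠D ≈ 46.15°
|L| = 254.95 / 1768.1 ≈ 0.14419
Gain = 20 log₁₀(0.14419) ≈ -16.82 dB
∠L = 78.69° − 46.15° = 32.54°

Substitute s = j250:
Numerator: 50(j250) + 50 = 50 + j12500
Denominator: (j250)^2 + 255(j250) + 1250 = -61250 + j63750
|N| = √(50² + 12500²) ≈ 12500, ∠N ≈ 89.77°
|D| = √(61250² + 63750²) ≈ 88406, ∠D ≈ 133.85°
|L| = 12500 / 88406 ≈ 0.14139
Gain = 20 log₁₀(0.14139) ≈ -16.99 dB
∠L = 89.77° − 133.85° = -44.08°

ω = 5: -16.8 dB, 32.5°; ω = 250: -17.0 dB, -44.1°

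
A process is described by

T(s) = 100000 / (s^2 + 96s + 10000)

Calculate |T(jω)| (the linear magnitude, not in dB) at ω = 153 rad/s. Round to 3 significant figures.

5.03

At s = jω = j153:
quadratic: (j153)² + 96·j153 + 10000 = -13409 + j14688 → |·| ≈ 19888, ∠ ≈ 132.39°
|T| = 100000 / 19888 ≈ 5.0282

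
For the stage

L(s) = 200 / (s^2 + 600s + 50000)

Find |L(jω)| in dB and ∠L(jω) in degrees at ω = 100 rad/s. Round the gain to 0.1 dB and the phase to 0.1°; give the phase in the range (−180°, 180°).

Substitute s = j100:
Numerator: 200 = 200 + j0
Denominator: (j100)^2 + 600(j100) + 50000 = 40000 + j60000
|N| = √(200² + 0²) ≈ 200, ∠N ≈ 0.00°
|D| = √(40000² + 60000²) ≈ 72111, ∠D ≈ 56.31°
|L| = 200 / 72111 ≈ 0.0027735
Gain = 20 log₁₀(0.0027735) ≈ -51.14 dB
∠L = 0.00° − 56.31° = -56.31°

-51.1 dB, -56.3°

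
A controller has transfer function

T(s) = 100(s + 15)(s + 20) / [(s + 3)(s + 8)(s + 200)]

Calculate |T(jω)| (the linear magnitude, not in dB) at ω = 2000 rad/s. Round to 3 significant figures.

0.0498

At s = jω = j2000:
zero (s+15): 15 + j2000 → |·| = √(15²+2000²) = √4000225 ≈ 2000.1, ∠ = arctan(2000/15) ≈ 89.57°
zero (s+20): 20 + j2000 → |·| = √(20²+2000²) = √4000400 ≈ 2000.1, ∠ = arctan(2000/20) ≈ 89.43°
pole (s+3): 3 + j2000 → |·| = √(3²+2000²) = √4000009 ≈ 2000, ∠ = arctan(2000/3) ≈ 89.91°
pole (s+8): 8 + j2000 → |·| = √(8²+2000²) = √4000064 ≈ 2000, ∠ = arctan(2000/8) ≈ 89.77°
pole (s+200): 200 + j2000 → |·| = √(200²+2000²) = √4040000 ≈ 2010, ∠ = arctan(2000/200) ≈ 84.29°
|T| = 100 · 4.0004e+06 / 8.04e+09 ≈ 0.049756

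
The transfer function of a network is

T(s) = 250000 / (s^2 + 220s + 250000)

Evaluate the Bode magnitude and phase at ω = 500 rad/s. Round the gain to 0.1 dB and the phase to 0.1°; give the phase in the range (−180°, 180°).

At s = jω = j500:
quadratic: (j500)² + 220·j500 + 250000 = 0 + j110000 → |·| ≈ 1.1e+05, ∠ ≈ 90.00°
|T| = 250000 / 1.1e+05 ≈ 2.2727
Gain = 20 log₁₀(2.2727) ≈ 7.13 dB
∠T = 0.00° − 90.00° = -90.00°

7.1 dB, -90.0°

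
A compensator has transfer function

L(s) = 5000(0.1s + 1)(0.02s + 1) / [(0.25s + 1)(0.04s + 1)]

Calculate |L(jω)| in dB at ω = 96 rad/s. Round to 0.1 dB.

At ω = 96 rad/s:
zero (1 + j96·0.1) = 1 + j9.6 → |·| ≈ 9.6519, ∠ ≈ 84.05°
zero (1 + j96·0.02) = 1 + j1.92 → |·| ≈ 2.1648, ∠ ≈ 62.49°
pole (1 + j96·0.25) = 1 + j24 → |·| ≈ 24.021, ∠ ≈ 87.61°
pole (1 + j96·0.04) = 1 + j3.84 → |·| ≈ 3.9681, ∠ ≈ 75.40°
|L| = 5000 · 9.6519 · 2.1648 / (24.021 · 3.9681) ≈ 1096
Gain = 20 log₁₀(1096) ≈ 60.80 dB

60.8 dB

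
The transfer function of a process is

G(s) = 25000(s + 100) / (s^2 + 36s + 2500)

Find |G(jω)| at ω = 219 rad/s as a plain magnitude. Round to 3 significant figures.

At s = jω = j219:
zero (s+100): 100 + j219 → |·| = √(100²+219²) = √57961 ≈ 240.75, ∠ = arctan(219/100) ≈ 65.46°
quadratic: (j219)² + 36·j219 + 2500 = -45461 + j7884 → |·| ≈ 46140, ∠ ≈ 170.16°
|G| = 25000 · 240.75 / 46140 ≈ 130.45

130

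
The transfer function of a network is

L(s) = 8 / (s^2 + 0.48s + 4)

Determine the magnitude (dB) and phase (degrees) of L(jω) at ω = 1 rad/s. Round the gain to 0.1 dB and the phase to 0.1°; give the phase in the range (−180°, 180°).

At s = jω = j1:
quadratic: (j1)² + 0.48·j1 + 4 = 3 + j0.48 → |·| ≈ 3.0382, ∠ ≈ 9.09°
|L| = 8 / 3.0382 ≈ 2.6331
Gain = 20 log₁₀(2.6331) ≈ 8.41 dB
∠L = 0.00° − 9.09° = -9.09°

8.4 dB, -9.1°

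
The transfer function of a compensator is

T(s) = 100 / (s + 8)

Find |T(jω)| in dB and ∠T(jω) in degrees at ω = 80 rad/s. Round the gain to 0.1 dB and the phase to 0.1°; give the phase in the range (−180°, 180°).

1.9 dB, -84.3°

Substitute s = j80:
Numerator: 100 = 100 + j0
Denominator: (j80) + 8 = 8 + j80
|N| = √(100² + 0²) ≈ 100, ∠N ≈ 0.00°
|D| = √(8² + 80²) ≈ 80.399, ∠D ≈ 84.29°
|T| = 100 / 80.399 ≈ 1.2438
Gain = 20 log₁₀(1.2438) ≈ 1.90 dB
∠T = 0.00° − 84.29° = -84.29°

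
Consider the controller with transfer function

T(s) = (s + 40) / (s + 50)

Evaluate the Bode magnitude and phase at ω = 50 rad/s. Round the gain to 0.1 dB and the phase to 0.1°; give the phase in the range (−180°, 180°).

-0.9 dB, 6.3°

At s = jω = j50:
zero (s+40): 40 + j50 → |·| = √(40²+50²) = √4100 ≈ 64.031, ∠ = arctan(50/40) ≈ 51.34°
pole (s+50): 50 + j50 → |·| = √(50²+50²) = √5000 ≈ 70.711, ∠ = arctan(50/50) ≈ 45.00°
|T| = 1 · 64.031 / 70.711 ≈ 0.90553
Gain = 20 log₁₀(0.90553) ≈ -0.86 dB
∠T = 51.34° − 45.00° = 6.34°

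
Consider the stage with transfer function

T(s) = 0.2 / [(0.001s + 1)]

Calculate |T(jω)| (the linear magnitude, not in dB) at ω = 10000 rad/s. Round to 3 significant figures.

At ω = 10000 rad/s:
pole (1 + j10000·0.001) = 1 + j10 → |·| ≈ 10.05, ∠ ≈ 84.29°
|T| = 0.2 · 1 / (10.05) ≈ 0.0199

0.0199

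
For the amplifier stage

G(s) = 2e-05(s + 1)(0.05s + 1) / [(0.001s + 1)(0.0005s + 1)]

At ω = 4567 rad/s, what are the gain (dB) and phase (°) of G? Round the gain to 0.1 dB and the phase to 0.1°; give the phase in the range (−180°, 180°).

5.1 dB, 35.7°

At ω = 4567 rad/s:
zero (1 + j4567·1) = 1 + j4567 → |·| ≈ 4567, ∠ ≈ 89.99°
zero (1 + j4567·0.05) = 1 + j228.35 → |·| ≈ 228.35, ∠ ≈ 89.75°
pole (1 + j4567·0.001) = 1 + j4.567 → |·| ≈ 4.6752, ∠ ≈ 77.65°
pole (1 + j4567·0.0005) = 1 + j2.2835 → |·| ≈ 2.4929, ∠ ≈ 66.35°
|G| = 2e-05 · 4567 · 228.35 / (4.6752 · 2.4929) ≈ 1.7896
Gain = 20 log₁₀(1.7896) ≈ 5.06 dB
∠G = (89.99° + 89.75°) − (77.65° + 66.35°) = 35.74°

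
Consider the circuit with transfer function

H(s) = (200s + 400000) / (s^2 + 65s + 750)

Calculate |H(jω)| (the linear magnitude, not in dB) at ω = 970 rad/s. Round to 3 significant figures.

Substitute s = j970:
Numerator: 200(j970) + 400000 = 400000 + j194000
Denominator: (j970)^2 + 65(j970) + 750 = -940150 + j63050
|N| = √(400000² + 194000²) ≈ 4.4456e+05, ∠N ≈ 25.87°
|D| = √(940150² + 63050²) ≈ 9.4226e+05, ∠D ≈ 176.16°
|H| = 4.4456e+05 / 9.4226e+05 ≈ 0.4718

0.472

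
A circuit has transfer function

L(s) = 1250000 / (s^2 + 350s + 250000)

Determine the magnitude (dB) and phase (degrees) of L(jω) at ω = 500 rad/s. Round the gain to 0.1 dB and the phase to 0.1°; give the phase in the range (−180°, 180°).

At s = jω = j500:
quadratic: (j500)² + 350·j500 + 250000 = 0 + j175000 → |·| ≈ 1.75e+05, ∠ ≈ 90.00°
|L| = 1250000 / 1.75e+05 ≈ 7.1429
Gain = 20 log₁₀(7.1429) ≈ 17.08 dB
∠L = 0.00° − 90.00° = -90.00°

17.1 dB, -90.0°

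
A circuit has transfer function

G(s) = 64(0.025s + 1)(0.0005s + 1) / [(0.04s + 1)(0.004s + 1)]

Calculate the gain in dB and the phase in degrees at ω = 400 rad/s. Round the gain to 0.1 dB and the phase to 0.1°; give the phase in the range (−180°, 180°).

At ω = 400 rad/s:
zero (1 + j400·0.025) = 1 + j10 → |·| ≈ 10.05, ∠ ≈ 84.29°
zero (1 + j400·0.0005) = 1 + j0.2 → |·| ≈ 1.0198, ∠ ≈ 11.31°
pole (1 + j400·0.04) = 1 + j16 → |·| ≈ 16.031, ∠ ≈ 86.42°
pole (1 + j400·0.004) = 1 + j1.6 → |·| ≈ 1.8868, ∠ ≈ 57.99°
|G| = 64 · 10.05 · 1.0198 / (16.031 · 1.8868) ≈ 21.686
Gain = 20 log₁₀(21.686) ≈ 26.72 dB
∠G = (84.29° + 11.31°) − (86.42° + 57.99°) = -48.81°

26.7 dB, -48.8°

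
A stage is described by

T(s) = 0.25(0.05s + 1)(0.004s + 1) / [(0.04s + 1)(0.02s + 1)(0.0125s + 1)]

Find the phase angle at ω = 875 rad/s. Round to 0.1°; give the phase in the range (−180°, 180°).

-97.1°

At ω = 875 rad/s:
zero (1 + j875·0.05) = 1 + j43.75 → |·| ≈ 43.761, ∠ ≈ 88.69°
zero (1 + j875·0.004) = 1 + j3.5 → |·| ≈ 3.6401, ∠ ≈ 74.05°
pole (1 + j875·0.04) = 1 + j35 → |·| ≈ 35.014, ∠ ≈ 88.36°
pole (1 + j875·0.02) = 1 + j17.5 → |·| ≈ 17.529, ∠ ≈ 86.73°
pole (1 + j875·0.0125) = 1 + j10.9375 → |·| ≈ 10.983, ∠ ≈ 84.78°
∠T = (88.69° + 74.05°) − (88.36° + 86.73° + 84.78°) = -97.13°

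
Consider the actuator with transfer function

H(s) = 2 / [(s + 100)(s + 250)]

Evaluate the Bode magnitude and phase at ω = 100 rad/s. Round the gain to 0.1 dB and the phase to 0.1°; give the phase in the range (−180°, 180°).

-85.6 dB, -66.8°

At s = jω = j100:
pole (s+100): 100 + j100 → |·| = √(100²+100²) = √20000 ≈ 141.42, ∠ = arctan(100/100) ≈ 45.00°
pole (s+250): 250 + j100 → |·| = √(250²+100²) = √72500 ≈ 269.26, ∠ = arctan(100/250) ≈ 21.80°
|H| = 2 / 38079 ≈ 5.2522e-05
Gain = 20 log₁₀(5.2522e-05) ≈ -85.59 dB
∠H = 0.00° − 66.80° = -66.80°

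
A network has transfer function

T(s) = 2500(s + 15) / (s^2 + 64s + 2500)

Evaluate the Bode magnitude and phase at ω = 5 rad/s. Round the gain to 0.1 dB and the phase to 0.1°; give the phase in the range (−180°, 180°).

At s = jω = j5:
zero (s+15): 15 + j5 → |·| = √(15²+5²) = √250 ≈ 15.811, ∠ = arctan(5/15) ≈ 18.43°
quadratic: (j5)² + 64·j5 + 2500 = 2475 + j320 → |·| ≈ 2495.6, ∠ ≈ 7.37°
|T| = 2500 · 15.811 / 2495.6 ≈ 15.839
Gain = 20 log₁₀(15.839) ≈ 23.99 dB
∠T = 18.43° − 7.37° = 11.06°

24.0 dB, 11.1°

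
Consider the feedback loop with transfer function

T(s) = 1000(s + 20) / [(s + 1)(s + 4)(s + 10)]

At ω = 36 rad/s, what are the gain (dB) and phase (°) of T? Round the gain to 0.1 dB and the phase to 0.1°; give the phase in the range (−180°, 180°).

At s = jω = j36:
zero (s+20): 20 + j36 → |·| = √(20²+36²) = √1696 ≈ 41.183, ∠ = arctan(36/20) ≈ 60.95°
pole (s+1): 1 + j36 → |·| = √(1²+36²) = √1297 ≈ 36.014, ∠ = arctan(36/1) ≈ 88.41°
pole (s+4): 4 + j36 → |·| = √(4²+36²) = √1312 ≈ 36.222, ∠ = arctan(36/4) ≈ 83.66°
pole (s+10): 10 + j36 → |·| = √(10²+36²) = √1396 ≈ 37.363, ∠ = arctan(36/10) ≈ 74.48°
|T| = 1000 · 41.183 / 48740 ≈ 0.84495
Gain = 20 log₁₀(0.84495) ≈ -1.46 dB
∠T = 60.95° − 246.55° = -185.60° ≡ 174.40° (principal value)

-1.5 dB, 174.4°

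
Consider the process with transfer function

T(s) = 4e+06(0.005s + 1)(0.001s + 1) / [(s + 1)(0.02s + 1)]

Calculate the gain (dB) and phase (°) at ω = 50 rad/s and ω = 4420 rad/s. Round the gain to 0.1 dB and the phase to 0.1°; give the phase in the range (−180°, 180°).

ω = 50: 95.3 dB, -117.0°; ω = 4420: 60.2 dB, -14.7°

At ω = 50 rad/s:
zero (1 + j50·0.005) = 1 + j0.25 → |·| ≈ 1.0308, ∠ ≈ 14.04°
zero (1 + j50·0.001) = 1 + j0.05 → |·| ≈ 1.0012, ∠ ≈ 2.86°
pole (1 + j50·1) = 1 + j50 → |·| ≈ 50.01, ∠ ≈ 88.85°
pole (1 + j50·0.02) = 1 + j1 → |·| ≈ 1.4142, ∠ ≈ 45.00°
|T| = 4e+06 · 1.0308 · 1.0012 / (50.01 · 1.4142) ≈ 58370
Gain = 20 log₁₀(58370) ≈ 95.32 dB
∠T = (14.04° + 2.86°) − (88.85° + 45.00°) = -116.95°

At ω = 4420 rad/s:
zero (1 + j4420·0.005) = 1 + j22.1 → |·| ≈ 22.123, ∠ ≈ 87.41°
zero (1 + j4420·0.001) = 1 + j4.42 → |·| ≈ 4.5317, ∠ ≈ 77.25°
pole (1 + j4420·1) = 1 + j4420 → |·| ≈ 4420, ∠ ≈ 89.99°
pole (1 + j4420·0.02) = 1 + j88.4 → |·| ≈ 88.406, ∠ ≈ 89.35°
|T| = 4e+06 · 22.123 · 4.5317 / (4420 · 88.406) ≈ 1026.3
Gain = 20 log₁₀(1026.3) ≈ 60.23 dB
∠T = (87.41° + 77.25°) − (89.99° + 89.35°) = -14.68°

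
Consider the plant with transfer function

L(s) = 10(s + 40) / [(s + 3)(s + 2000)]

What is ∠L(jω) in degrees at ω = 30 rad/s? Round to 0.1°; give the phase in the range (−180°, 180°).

-48.3°

At s = jω = j30:
zero (s+40): 40 + j30 → |·| = √(40²+30²) = √2500 ≈ 50, ∠ = arctan(30/40) ≈ 36.87°
pole (s+3): 3 + j30 → |·| = √(3²+30²) = √909 ≈ 30.15, ∠ = arctan(30/3) ≈ 84.29°
pole (s+2000): 2000 + j30 → |·| = √(2000²+30²) = √4000900 ≈ 2000.2, ∠ = arctan(30/2000) ≈ 0.86°
∠L = 36.87° − 85.15° = -48.28°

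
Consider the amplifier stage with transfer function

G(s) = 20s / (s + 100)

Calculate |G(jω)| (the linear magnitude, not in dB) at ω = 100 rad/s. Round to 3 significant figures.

14.1

At s = jω = j100:
zero at origin: s = j100 → |·| = 100, ∠ = 90.00°
pole (s+100): 100 + j100 → |·| = √(100²+100²) = √20000 ≈ 141.42, ∠ = arctan(100/100) ≈ 45.00°
|G| = 20 · 100 / 141.42 ≈ 14.142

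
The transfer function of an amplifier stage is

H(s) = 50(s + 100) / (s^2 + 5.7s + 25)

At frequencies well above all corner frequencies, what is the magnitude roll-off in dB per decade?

Each pole contributes −20 dB/decade at high frequency; each zero contributes +20 dB/decade.
Net: 1 zero(s) − 2 pole(s) → -20 dB/decade.

-20 dB/decade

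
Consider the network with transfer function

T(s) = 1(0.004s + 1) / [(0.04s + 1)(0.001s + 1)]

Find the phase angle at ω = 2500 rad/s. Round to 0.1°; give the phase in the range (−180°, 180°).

At ω = 2500 rad/s:
zero (1 + j2500·0.004) = 1 + j10 → |·| ≈ 10.05, ∠ ≈ 84.29°
pole (1 + j2500·0.04) = 1 + j100 → |·| ≈ 100, ∠ ≈ 89.43°
pole (1 + j2500·0.001) = 1 + j2.5 → |·| ≈ 2.6926, ∠ ≈ 68.20°
∠T = (84.29°) − (89.43° + 68.20°) = -73.34°

-73.3°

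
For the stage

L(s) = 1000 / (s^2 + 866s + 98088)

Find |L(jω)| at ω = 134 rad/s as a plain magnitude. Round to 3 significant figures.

Substitute s = j134:
Numerator: 1000 = 1000 + j0
Denominator: (j134)^2 + 866(j134) + 98088 = 80132 + j116044
|N| = √(1000² + 0²) ≈ 1000, ∠N ≈ 0.00°
|D| = √(80132² + 116044²) ≈ 1.4102e+05, ∠D ≈ 55.37°
|L| = 1000 / 1.4102e+05 ≈ 0.0070912

0.00709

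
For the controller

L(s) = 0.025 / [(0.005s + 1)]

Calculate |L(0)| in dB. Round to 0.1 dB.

L(0) = 0.025 · 1 / 1 = 0.025
20 log₁₀(0.025) ≈ -32.04 dB

-32.0 dB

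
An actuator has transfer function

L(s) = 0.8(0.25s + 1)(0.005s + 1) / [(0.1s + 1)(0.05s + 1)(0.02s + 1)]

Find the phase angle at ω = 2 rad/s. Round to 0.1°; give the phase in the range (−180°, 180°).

At ω = 2 rad/s:
zero (1 + j2·0.25) = 1 + j0.5 → |·| ≈ 1.118, ∠ ≈ 26.57°
zero (1 + j2·0.005) = 1 + j0.01 → |·| ≈ 1, ∠ ≈ 0.57°
pole (1 + j2·0.1) = 1 + j0.2 → |·| ≈ 1.0198, ∠ ≈ 11.31°
pole (1 + j2·0.05) = 1 + j0.1 → |·| ≈ 1.005, ∠ ≈ 5.71°
pole (1 + j2·0.02) = 1 + j0.04 → |·| ≈ 1.0008, ∠ ≈ 2.29°
∠L = (26.57° + 0.57°) − (11.31° + 5.71° + 2.29°) = 7.83°

7.8°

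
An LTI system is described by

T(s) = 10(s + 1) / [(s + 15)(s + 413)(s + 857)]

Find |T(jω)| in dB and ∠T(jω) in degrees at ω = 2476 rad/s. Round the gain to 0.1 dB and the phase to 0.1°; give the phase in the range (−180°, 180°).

-116.4 dB, -151.1°

At s = jω = j2476:
zero (s+1): 1 + j2476 → |·| = √(1²+2476²) = √6130577 ≈ 2476, ∠ = arctan(2476/1) ≈ 89.98°
pole (s+15): 15 + j2476 → |·| = √(15²+2476²) = √6130801 ≈ 2476, ∠ = arctan(2476/15) ≈ 89.65°
pole (s+413): 413 + j2476 → |·| = √(413²+2476²) = √6301145 ≈ 2510.2, ∠ = arctan(2476/413) ≈ 80.53°
pole (s+857): 857 + j2476 → |·| = √(857²+2476²) = √6865025 ≈ 2620.1, ∠ = arctan(2476/857) ≈ 70.91°
|T| = 10 · 2476 / 1.6285e+10 ≈ 1.5204e-06
Gain = 20 log₁₀(1.5204e-06) ≈ -116.36 dB
∠T = 89.98° − 241.09° = -151.11°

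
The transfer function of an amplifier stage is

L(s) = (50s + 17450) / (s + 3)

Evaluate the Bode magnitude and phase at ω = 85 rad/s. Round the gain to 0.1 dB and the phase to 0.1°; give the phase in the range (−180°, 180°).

Substitute s = j85:
Numerator: 50(j85) + 17450 = 17450 + j4250
Denominator: (j85) + 3 = 3 + j85
|N| = √(17450² + 4250²) ≈ 17960, ∠N ≈ 13.69°
|D| = √(3² + 85²) ≈ 85.053, ∠D ≈ 87.98°
|L| = 17960 / 85.053 ≈ 211.16
Gain = 20 log₁₀(211.16) ≈ 46.49 dB
∠L = 13.69° − 87.98° = -74.29°

46.5 dB, -74.3°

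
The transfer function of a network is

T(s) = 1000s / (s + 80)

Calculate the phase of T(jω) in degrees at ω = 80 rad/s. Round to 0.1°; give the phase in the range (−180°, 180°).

At s = jω = j80:
zero at origin: s = j80 → |·| = 80, ∠ = 90.00°
pole (s+80): 80 + j80 → |·| = √(80²+80²) = √12800 ≈ 113.14, ∠ = arctan(80/80) ≈ 45.00°
∠T = 90.00° − 45.00° = 45.00°

45.0°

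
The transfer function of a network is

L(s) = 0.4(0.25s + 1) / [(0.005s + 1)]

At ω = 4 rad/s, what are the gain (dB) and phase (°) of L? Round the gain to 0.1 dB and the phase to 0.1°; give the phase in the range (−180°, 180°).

At ω = 4 rad/s:
zero (1 + j4·0.25) = 1 + j1 → |·| ≈ 1.4142, ∠ ≈ 45.00°
pole (1 + j4·0.005) = 1 + j0.02 → |·| ≈ 1.0002, ∠ ≈ 1.15°
|L| = 0.4 · 1.4142 / (1.0002) ≈ 0.56557
Gain = 20 log₁₀(0.56557) ≈ -4.95 dB
∠L = (45.00°) − (1.15°) = 43.85°

-5.0 dB, 43.9°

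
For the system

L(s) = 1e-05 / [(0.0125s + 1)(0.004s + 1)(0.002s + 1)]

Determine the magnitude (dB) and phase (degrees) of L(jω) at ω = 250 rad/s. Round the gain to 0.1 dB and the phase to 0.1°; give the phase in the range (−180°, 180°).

-114.3 dB, -143.8°

At ω = 250 rad/s:
pole (1 + j250·0.0125) = 1 + j3.125 → |·| ≈ 3.2811, ∠ ≈ 72.26°
pole (1 + j250·0.004) = 1 + j1 → |·| ≈ 1.4142, ∠ ≈ 45.00°
pole (1 + j250·0.002) = 1 + j0.5 → |·| ≈ 1.118, ∠ ≈ 26.57°
|L| = 1e-05 · 1 / (3.2811 · 1.4142 · 1.118) ≈ 1.9276e-06
Gain = 20 log₁₀(1.9276e-06) ≈ -114.30 dB
∠L = (0°) − (72.26° + 45.00° + 26.57°) = -143.83°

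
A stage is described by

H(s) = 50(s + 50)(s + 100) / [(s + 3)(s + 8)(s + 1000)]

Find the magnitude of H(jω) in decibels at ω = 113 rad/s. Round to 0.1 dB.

At s = jω = j113:
zero (s+50): 50 + j113 → |·| = √(50²+113²) = √15269 ≈ 123.57, ∠ = arctan(113/50) ≈ 66.13°
zero (s+100): 100 + j113 → |·| = √(100²+113²) = √22769 ≈ 150.89, ∠ = arctan(113/100) ≈ 48.49°
pole (s+3): 3 + j113 → |·| = √(3²+113²) = √12778 ≈ 113.04, ∠ = arctan(113/3) ≈ 88.48°
pole (s+8): 8 + j113 → |·| = √(8²+113²) = √12833 ≈ 113.28, ∠ = arctan(113/8) ≈ 85.95°
pole (s+1000): 1000 + j113 → |·| = √(1000²+113²) = √1012769 ≈ 1006.4, ∠ = arctan(113/1000) ≈ 6.45°
|H| = 50 · 18645 / 1.2887e+07 ≈ 0.07234
Gain = 20 log₁₀(0.07234) ≈ -22.81 dB

-22.8 dB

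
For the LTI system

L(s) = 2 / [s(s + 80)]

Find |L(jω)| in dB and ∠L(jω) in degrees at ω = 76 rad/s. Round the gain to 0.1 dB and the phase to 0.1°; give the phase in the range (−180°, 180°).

-72.5 dB, -133.5°

At s = jω = j76:
pole (s+80): 80 + j76 → |·| = √(80²+76²) = √12176 ≈ 110.34, ∠ = arctan(76/80) ≈ 43.53°
pole at origin: |s| = 76, ∠ = 90.00° (in denominator)
|L| = 2 / 8385.8 ≈ 0.0002385
Gain = 20 log₁₀(0.0002385) ≈ -72.45 dB
∠L = 0.00° − 133.53° = -133.53°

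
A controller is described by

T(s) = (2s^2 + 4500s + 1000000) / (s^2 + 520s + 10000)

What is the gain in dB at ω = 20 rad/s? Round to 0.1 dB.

37.0 dB

Substitute s = j20:
Numerator: 2(j20)^2 + 4500(j20) + 1000000 = 999200 + j90000
Denominator: (j20)^2 + 520(j20) + 10000 = 9600 + j10400
|N| = √(999200² + 90000²) ≈ 1.0032e+06, ∠N ≈ 5.15°
|D| = √(9600² + 10400²) ≈ 14153, ∠D ≈ 47.29°
|T| = 1.0032e+06 / 14153 ≈ 70.882
Gain = 20 log₁₀(70.882) ≈ 37.01 dB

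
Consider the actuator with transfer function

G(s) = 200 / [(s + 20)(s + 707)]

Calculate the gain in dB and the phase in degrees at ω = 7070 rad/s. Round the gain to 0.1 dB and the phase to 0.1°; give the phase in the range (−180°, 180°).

At s = jω = j7070:
pole (s+20): 20 + j7070 → |·| = √(20²+7070²) = √49985300 ≈ 7070, ∠ = arctan(7070/20) ≈ 89.84°
pole (s+707): 707 + j7070 → |·| = √(707²+7070²) = √50484749 ≈ 7105.3, ∠ = arctan(7070/707) ≈ 84.29°
|G| = 200 / 5.0234e+07 ≈ 3.9814e-06
Gain = 20 log₁₀(3.9814e-06) ≈ -108.00 dB
∠G = 0.00° − 174.13° = -174.13°

-108.0 dB, -174.1°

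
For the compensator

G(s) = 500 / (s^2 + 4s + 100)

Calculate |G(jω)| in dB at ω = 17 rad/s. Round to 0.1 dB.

7.9 dB

At s = jω = j17:
quadratic: (j17)² + 4·j17 + 100 = -189 + j68 → |·| ≈ 200.86, ∠ ≈ 160.21°
|G| = 500 / 200.86 ≈ 2.4893
Gain = 20 log₁₀(2.4893) ≈ 7.92 dB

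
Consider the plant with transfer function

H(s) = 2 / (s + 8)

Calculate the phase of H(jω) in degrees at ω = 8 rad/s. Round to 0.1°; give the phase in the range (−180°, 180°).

Substitute s = j8:
Numerator: 2 = 2 + j0
Denominator: (j8) + 8 = 8 + j8
|N| = √(2² + 0²) ≈ 2, ∠N ≈ 0.00°
|D| = √(8² + 8²) ≈ 11.314, ∠D ≈ 45.00°
∠H = 0.00° − 45.00° = -45.00°

-45.0°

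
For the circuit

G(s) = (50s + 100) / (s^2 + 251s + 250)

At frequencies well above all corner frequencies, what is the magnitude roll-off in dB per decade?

-20 dB/decade

Each pole contributes −20 dB/decade at high frequency; each zero contributes +20 dB/decade.
Net: 1 zero(s) − 2 pole(s) → -20 dB/decade.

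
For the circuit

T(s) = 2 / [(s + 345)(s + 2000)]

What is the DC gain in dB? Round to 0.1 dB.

-110.8 dB

T(0) = 2 / (345·2000) ≈ 2.8986e-06
20 log₁₀(2.8986e-06) ≈ -110.76 dB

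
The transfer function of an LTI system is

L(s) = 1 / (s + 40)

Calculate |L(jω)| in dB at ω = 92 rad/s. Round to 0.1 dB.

-40.0 dB

At s = jω = j92:
pole (s+40): 40 + j92 → |·| = √(40²+92²) = √10064 ≈ 100.32, ∠ = arctan(92/40) ≈ 66.50°
|L| = 1 / 100.32 ≈ 0.0099681
Gain = 20 log₁₀(0.0099681) ≈ -40.03 dB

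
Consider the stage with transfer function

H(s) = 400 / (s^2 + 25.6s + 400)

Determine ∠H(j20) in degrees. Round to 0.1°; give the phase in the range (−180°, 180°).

-90.0°

At s = jω = j20:
quadratic: (j20)² + 25.6·j20 + 400 = 0 + j512 → |·| ≈ 512, ∠ ≈ 90.00°
∠H = 0.00° − 90.00° = -90.00°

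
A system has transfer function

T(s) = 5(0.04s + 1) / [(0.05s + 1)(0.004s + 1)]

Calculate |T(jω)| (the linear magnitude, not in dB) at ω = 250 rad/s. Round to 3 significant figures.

2.83

At ω = 250 rad/s:
zero (1 + j250·0.04) = 1 + j10 → |·| ≈ 10.05, ∠ ≈ 84.29°
pole (1 + j250·0.05) = 1 + j12.5 → |·| ≈ 12.54, ∠ ≈ 85.43°
pole (1 + j250·0.004) = 1 + j1 → |·| ≈ 1.4142, ∠ ≈ 45.00°
|T| = 5 · 10.05 / (12.54 · 1.4142) ≈ 2.8335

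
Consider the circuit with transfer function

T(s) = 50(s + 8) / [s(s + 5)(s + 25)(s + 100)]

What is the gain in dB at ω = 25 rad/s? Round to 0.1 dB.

At s = jω = j25:
zero (s+8): 8 + j25 → |·| = √(8²+25²) = √689 ≈ 26.249, ∠ = arctan(25/8) ≈ 72.26°
pole (s+5): 5 + j25 → |·| = √(5²+25²) = √650 ≈ 25.495, ∠ = arctan(25/5) ≈ 78.69°
pole (s+25): 25 + j25 → |·| = √(25²+25²) = √1250 ≈ 35.355, ∠ = arctan(25/25) ≈ 45.00°
pole (s+100): 100 + j25 → |·| = √(100²+25²) = √10625 ≈ 103.08, ∠ = arctan(25/100) ≈ 14.04°
pole at origin: |s| = 25, ∠ = 90.00° (in denominator)
|T| = 50 · 26.249 / 2.3228e+06 ≈ 0.00056503
Gain = 20 log₁₀(0.00056503) ≈ -64.96 dB

-65.0 dB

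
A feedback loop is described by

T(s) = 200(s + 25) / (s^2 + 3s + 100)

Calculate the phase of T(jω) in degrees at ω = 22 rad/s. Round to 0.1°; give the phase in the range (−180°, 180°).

-128.9°

At s = jω = j22:
zero (s+25): 25 + j22 → |·| = √(25²+22²) = √1109 ≈ 33.302, ∠ = arctan(22/25) ≈ 41.35°
quadratic: (j22)² + 3·j22 + 100 = -384 + j66 → |·| ≈ 389.63, ∠ ≈ 170.25°
∠T = 41.35° − 170.25° = -128.90°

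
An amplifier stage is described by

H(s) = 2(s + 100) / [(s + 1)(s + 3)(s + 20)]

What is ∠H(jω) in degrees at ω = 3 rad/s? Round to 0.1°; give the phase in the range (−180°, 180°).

-123.4°

At s = jω = j3:
zero (s+100): 100 + j3 → |·| = √(100²+3²) = √10009 ≈ 100.04, ∠ = arctan(3/100) ≈ 1.72°
pole (s+1): 1 + j3 → |·| = √(1²+3²) = √10 ≈ 3.1623, ∠ = arctan(3/1) ≈ 71.57°
pole (s+3): 3 + j3 → |·| = √(3²+3²) = √18 ≈ 4.2426, ∠ = arctan(3/3) ≈ 45.00°
pole (s+20): 20 + j3 → |·| = √(20²+3²) = √409 ≈ 20.224, ∠ = arctan(3/20) ≈ 8.53°
∠H = 1.72° − 125.10° = -123.38°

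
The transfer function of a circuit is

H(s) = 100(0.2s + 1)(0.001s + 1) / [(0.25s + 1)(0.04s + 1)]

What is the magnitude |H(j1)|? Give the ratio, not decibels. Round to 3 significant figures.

At ω = 1 rad/s:
zero (1 + j1·0.2) = 1 + j0.2 → |·| ≈ 1.0198, ∠ ≈ 11.31°
zero (1 + j1·0.001) = 1 + j0.001 → |·| ≈ 1, ∠ ≈ 0.06°
pole (1 + j1·0.25) = 1 + j0.25 → |·| ≈ 1.0308, ∠ ≈ 14.04°
pole (1 + j1·0.04) = 1 + j0.04 → |·| ≈ 1.0008, ∠ ≈ 2.29°
|H| = 100 · 1.0198 · 1 / (1.0308 · 1.0008) ≈ 98.854

98.9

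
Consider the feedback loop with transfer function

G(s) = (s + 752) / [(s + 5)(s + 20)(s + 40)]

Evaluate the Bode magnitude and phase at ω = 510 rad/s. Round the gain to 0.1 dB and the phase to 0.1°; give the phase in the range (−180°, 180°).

At s = jω = j510:
zero (s+752): 752 + j510 → |·| = √(752²+510²) = √825604 ≈ 908.63, ∠ = arctan(510/752) ≈ 34.14°
pole (s+5): 5 + j510 → |·| = √(5²+510²) = √260125 ≈ 510.02, ∠ = arctan(510/5) ≈ 89.44°
pole (s+20): 20 + j510 → |·| = √(20²+510²) = √260500 ≈ 510.39, ∠ = arctan(510/20) ≈ 87.75°
pole (s+40): 40 + j510 → |·| = √(40²+510²) = √261700 ≈ 511.57, ∠ = arctan(510/40) ≈ 85.52°
|G| = 1 · 908.63 / 1.3317e+08 ≈ 6.8231e-06
Gain = 20 log₁₀(6.8231e-06) ≈ -103.32 dB
∠G = 34.14° − 262.71° = -228.57° ≡ 131.43° (principal value)

-103.3 dB, 131.4°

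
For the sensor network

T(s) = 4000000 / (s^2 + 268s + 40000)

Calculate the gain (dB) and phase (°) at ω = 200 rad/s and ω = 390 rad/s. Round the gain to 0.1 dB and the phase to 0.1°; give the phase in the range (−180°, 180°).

At s = jω = j200:
quadratic: (j200)² + 268·j200 + 40000 = 0 + j53600 → |·| ≈ 53600, ∠ ≈ 90.00°
|T| = 4000000 / 53600 ≈ 74.627
Gain = 20 log₁₀(74.627) ≈ 37.46 dB
∠T = 0.00° − 90.00° = -90.00°

At s = jω = j390:
quadratic: (j390)² + 268·j390 + 40000 = -112100 + j104520 → |·| ≈ 1.5327e+05, ∠ ≈ 137.00°
|T| = 4000000 / 1.5327e+05 ≈ 26.098
Gain = 20 log₁₀(26.098) ≈ 28.33 dB
∠T = 0.00° − 137.00° = -137.00°

ω = 200: 37.5 dB, -90.0°; ω = 390: 28.3 dB, -137.0°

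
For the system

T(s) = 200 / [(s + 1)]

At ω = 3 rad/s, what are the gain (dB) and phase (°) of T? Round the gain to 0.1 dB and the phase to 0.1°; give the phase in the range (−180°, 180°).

36.0 dB, -71.6°

At ω = 3 rad/s:
pole (1 + j3·1) = 1 + j3 → |·| ≈ 3.1623, ∠ ≈ 71.57°
|T| = 200 · 1 / (3.1623) ≈ 63.245
Gain = 20 log₁₀(63.245) ≈ 36.02 dB
∠T = (0°) − (71.57°) = -71.57°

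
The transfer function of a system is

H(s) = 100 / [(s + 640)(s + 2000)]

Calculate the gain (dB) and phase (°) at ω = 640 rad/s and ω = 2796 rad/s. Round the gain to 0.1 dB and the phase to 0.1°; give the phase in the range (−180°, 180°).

ω = 640: -85.6 dB, -62.7°; ω = 2796: -99.9 dB, -131.5°

At s = jω = j640:
pole (s+640): 640 + j640 → |·| = √(640²+640²) = √819200 ≈ 905.1, ∠ = arctan(640/640) ≈ 45.00°
pole (s+2000): 2000 + j640 → |·| = √(2000²+640²) = √4409600 ≈ 2099.9, ∠ = arctan(640/2000) ≈ 17.74°
|H| = 100 / 1.9006e+06 ≈ 5.2615e-05
Gain = 20 log₁₀(5.2615e-05) ≈ -85.58 dB
∠H = 0.00° − 62.74° = -62.74°

At s = jω = j2796:
pole (s+640): 640 + j2796 → |·| = √(640²+2796²) = √8227216 ≈ 2868.3, ∠ = arctan(2796/640) ≈ 77.11°
pole (s+2000): 2000 + j2796 → |·| = √(2000²+2796²) = √11817616 ≈ 3437.7, ∠ = arctan(2796/2000) ≈ 54.42°
|H| = 100 / 9.8604e+06 ≈ 1.0142e-05
Gain = 20 log₁₀(1.0142e-05) ≈ -99.88 dB
∠H = 0.00° − 131.53° = -131.53°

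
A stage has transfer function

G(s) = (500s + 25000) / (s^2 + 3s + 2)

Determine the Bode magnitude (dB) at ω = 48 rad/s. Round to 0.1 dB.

23.5 dB

Substitute s = j48:
Numerator: 500(j48) + 25000 = 25000 + j24000
Denominator: (j48)^2 + 3(j48) + 2 = -2302 + j144
|N| = √(25000² + 24000²) ≈ 34655, ∠N ≈ 43.83°
|D| = √(2302² + 144²) ≈ 2306.5, ∠D ≈ 176.42°
|G| = 34655 / 2306.5 ≈ 15.025
Gain = 20 log₁₀(15.025) ≈ 23.54 dB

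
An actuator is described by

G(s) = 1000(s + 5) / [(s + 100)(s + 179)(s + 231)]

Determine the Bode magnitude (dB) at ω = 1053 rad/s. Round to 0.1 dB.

-61.3 dB

At s = jω = j1053:
zero (s+5): 5 + j1053 → |·| = √(5²+1053²) = √1108834 ≈ 1053, ∠ = arctan(1053/5) ≈ 89.73°
pole (s+100): 100 + j1053 → |·| = √(100²+1053²) = √1118809 ≈ 1057.7, ∠ = arctan(1053/100) ≈ 84.58°
pole (s+179): 179 + j1053 → |·| = √(179²+1053²) = √1140850 ≈ 1068.1, ∠ = arctan(1053/179) ≈ 80.35°
pole (s+231): 231 + j1053 → |·| = √(231²+1053²) = √1162170 ≈ 1078, ∠ = arctan(1053/231) ≈ 77.63°
|G| = 1000 · 1053 / 1.2178e+09 ≈ 0.00086467
Gain = 20 log₁₀(0.00086467) ≈ -61.26 dB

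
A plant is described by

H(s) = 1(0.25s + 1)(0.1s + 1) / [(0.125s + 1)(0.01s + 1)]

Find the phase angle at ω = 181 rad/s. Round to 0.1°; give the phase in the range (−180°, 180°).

27.0°

At ω = 181 rad/s:
zero (1 + j181·0.25) = 1 + j45.25 → |·| ≈ 45.261, ∠ ≈ 88.73°
zero (1 + j181·0.1) = 1 + j18.1 → |·| ≈ 18.128, ∠ ≈ 86.84°
pole (1 + j181·0.125) = 1 + j22.625 → |·| ≈ 22.647, ∠ ≈ 87.47°
pole (1 + j181·0.01) = 1 + j1.81 → |·| ≈ 2.0679, ∠ ≈ 61.08°
∠H = (88.73° + 86.84°) − (87.47° + 61.08°) = 27.02°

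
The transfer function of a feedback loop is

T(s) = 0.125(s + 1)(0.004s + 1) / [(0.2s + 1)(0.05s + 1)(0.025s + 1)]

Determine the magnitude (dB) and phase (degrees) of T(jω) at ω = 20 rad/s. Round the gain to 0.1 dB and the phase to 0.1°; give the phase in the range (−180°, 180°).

-8.3 dB, -55.8°

At ω = 20 rad/s:
zero (1 + j20·1) = 1 + j20 → |·| ≈ 20.025, ∠ ≈ 87.14°
zero (1 + j20·0.004) = 1 + j0.08 → |·| ≈ 1.0032, ∠ ≈ 4.57°
pole (1 + j20·0.2) = 1 + j4 → |·| ≈ 4.1231, ∠ ≈ 75.96°
pole (1 + j20·0.05) = 1 + j1 → |·| ≈ 1.4142, ∠ ≈ 45.00°
pole (1 + j20·0.025) = 1 + j0.5 → |·| ≈ 1.118, ∠ ≈ 26.57°
|T| = 0.125 · 20.025 · 1.0032 / (4.1231 · 1.4142 · 1.118) ≈ 0.38521
Gain = 20 log₁₀(0.38521) ≈ -8.29 dB
∠T = (87.14° + 4.57°) − (75.96° + 45.00° + 26.57°) = -55.82°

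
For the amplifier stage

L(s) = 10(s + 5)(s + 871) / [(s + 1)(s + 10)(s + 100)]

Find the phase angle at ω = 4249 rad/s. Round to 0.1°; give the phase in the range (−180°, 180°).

-100.2°

At s = jω = j4249:
zero (s+5): 5 + j4249 → |·| = √(5²+4249²) = √18054026 ≈ 4249, ∠ = arctan(4249/5) ≈ 89.93°
zero (s+871): 871 + j4249 → |·| = √(871²+4249²) = √18812642 ≈ 4337.4, ∠ = arctan(4249/871) ≈ 78.42°
pole (s+1): 1 + j4249 → |·| = √(1²+4249²) = √18054002 ≈ 4249, ∠ = arctan(4249/1) ≈ 89.99°
pole (s+10): 10 + j4249 → |·| = √(10²+4249²) = √18054101 ≈ 4249, ∠ = arctan(4249/10) ≈ 89.87°
pole (s+100): 100 + j4249 → |·| = √(100²+4249²) = √18064001 ≈ 4250.2, ∠ = arctan(4249/100) ≈ 88.65°
∠L = 168.35° − 268.51° = -100.16°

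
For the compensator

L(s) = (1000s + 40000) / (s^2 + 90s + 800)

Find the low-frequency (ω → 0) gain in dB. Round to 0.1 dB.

34.0 dB

L(0) = 40000 / 800 = 50
20 log₁₀(50) ≈ 33.98 dB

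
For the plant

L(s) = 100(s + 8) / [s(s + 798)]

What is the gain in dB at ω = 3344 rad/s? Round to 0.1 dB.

-30.7 dB

At s = jω = j3344:
zero (s+8): 8 + j3344 → |·| = √(8²+3344²) = √11182400 ≈ 3344, ∠ = arctan(3344/8) ≈ 89.86°
pole (s+798): 798 + j3344 → |·| = √(798²+3344²) = √11819140 ≈ 3437.9, ∠ = arctan(3344/798) ≈ 76.58°
pole at origin: |s| = 3344, ∠ = 90.00° (in denominator)
|L| = 100 · 3344 / 1.1496e+07 ≈ 0.029088
Gain = 20 log₁₀(0.029088) ≈ -30.73 dB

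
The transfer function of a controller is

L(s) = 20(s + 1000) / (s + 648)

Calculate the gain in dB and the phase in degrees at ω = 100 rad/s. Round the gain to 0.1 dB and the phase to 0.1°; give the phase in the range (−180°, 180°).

At s = jω = j100:
zero (s+1000): 1000 + j100 → |·| = √(1000²+100²) = √1010000 ≈ 1005, ∠ = arctan(100/1000) ≈ 5.71°
pole (s+648): 648 + j100 → |·| = √(648²+100²) = √429904 ≈ 655.67, ∠ = arctan(100/648) ≈ 8.77°
|L| = 20 · 1005 / 655.67 ≈ 30.656
Gain = 20 log₁₀(30.656) ≈ 29.73 dB
∠L = 5.71° − 8.77° = -3.06°

29.7 dB, -3.1°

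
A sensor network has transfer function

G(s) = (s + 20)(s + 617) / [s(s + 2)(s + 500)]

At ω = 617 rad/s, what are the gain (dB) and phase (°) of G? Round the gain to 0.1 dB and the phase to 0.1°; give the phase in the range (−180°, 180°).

-55.0 dB, -97.7°

At s = jω = j617:
zero (s+20): 20 + j617 → |·| = √(20²+617²) = √381089 ≈ 617.32, ∠ = arctan(617/20) ≈ 88.14°
zero (s+617): 617 + j617 → |·| = √(617²+617²) = √761378 ≈ 872.57, ∠ = arctan(617/617) ≈ 45.00°
pole (s+2): 2 + j617 → |·| = √(2²+617²) = √380693 ≈ 617, ∠ = arctan(617/2) ≈ 89.81°
pole (s+500): 500 + j617 → |·| = √(500²+617²) = √630689 ≈ 794.16, ∠ = arctan(617/500) ≈ 50.98°
pole at origin: |s| = 617, ∠ = 90.00° (in denominator)
|G| = 1 · 5.3865e+05 / 3.0233e+08 ≈ 0.0017817
Gain = 20 log₁₀(0.0017817) ≈ -54.98 dB
∠G = 133.14° − 230.79° = -97.65°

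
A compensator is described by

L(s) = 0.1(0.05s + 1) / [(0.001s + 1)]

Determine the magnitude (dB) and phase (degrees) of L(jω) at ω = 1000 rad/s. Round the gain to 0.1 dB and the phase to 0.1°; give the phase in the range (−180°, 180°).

11.0 dB, 43.9°

At ω = 1000 rad/s:
zero (1 + j1000·0.05) = 1 + j50 → |·| ≈ 50.01, ∠ ≈ 88.85°
pole (1 + j1000·0.001) = 1 + j1 → |·| ≈ 1.4142, ∠ ≈ 45.00°
|L| = 0.1 · 50.01 / (1.4142) ≈ 3.5363
Gain = 20 log₁₀(3.5363) ≈ 10.97 dB
∠L = (88.85°) − (45.00°) = 43.85°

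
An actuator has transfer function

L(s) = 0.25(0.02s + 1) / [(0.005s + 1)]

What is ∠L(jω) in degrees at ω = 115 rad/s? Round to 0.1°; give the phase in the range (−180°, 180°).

36.6°

At ω = 115 rad/s:
zero (1 + j115·0.02) = 1 + j2.3 → |·| ≈ 2.508, ∠ ≈ 66.50°
pole (1 + j115·0.005) = 1 + j0.575 → |·| ≈ 1.1535, ∠ ≈ 29.90°
∠L = (66.50°) − (29.90°) = 36.60°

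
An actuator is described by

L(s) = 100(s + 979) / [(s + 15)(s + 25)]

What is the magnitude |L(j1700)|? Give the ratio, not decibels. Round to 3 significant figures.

At s = jω = j1700:
zero (s+979): 979 + j1700 → |·| = √(979²+1700²) = √3848441 ≈ 1961.7, ∠ = arctan(1700/979) ≈ 60.06°
pole (s+15): 15 + j1700 → |·| = √(15²+1700²) = √2890225 ≈ 1700.1, ∠ = arctan(1700/15) ≈ 89.49°
pole (s+25): 25 + j1700 → |·| = √(25²+1700²) = √2890625 ≈ 1700.2, ∠ = arctan(1700/25) ≈ 89.16°
|L| = 100 · 1961.7 / 2.8905e+06 ≈ 0.067867

0.0679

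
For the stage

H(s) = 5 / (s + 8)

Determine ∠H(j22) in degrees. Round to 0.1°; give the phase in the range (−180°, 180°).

At s = jω = j22:
pole (s+8): 8 + j22 → |·| = √(8²+22²) = √548 ≈ 23.409, ∠ = arctan(22/8) ≈ 70.02°
∠H = 0.00° − 70.02° = -70.02°

-70.0°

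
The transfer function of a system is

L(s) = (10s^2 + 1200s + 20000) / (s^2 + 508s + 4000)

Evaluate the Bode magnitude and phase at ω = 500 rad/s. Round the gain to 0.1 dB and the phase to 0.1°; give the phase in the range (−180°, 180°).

17.2 dB, 32.3°

Substitute s = j500:
Numerator: 10(j500)^2 + 1200(j500) + 20000 = -2480000 + j600000
Denominator: (j500)^2 + 508(j500) + 4000 = -246000 + j254000
|N| = √(2480000² + 600000²) ≈ 2.5515e+06, ∠N ≈ 166.40°
|D| = √(246000² + 254000²) ≈ 3.536e+05, ∠D ≈ 134.08°
|L| = 2.5515e+06 / 3.536e+05 ≈ 7.2158
Gain = 20 log₁₀(7.2158) ≈ 17.17 dB
∠L = 166.40° − 134.08° = 32.32°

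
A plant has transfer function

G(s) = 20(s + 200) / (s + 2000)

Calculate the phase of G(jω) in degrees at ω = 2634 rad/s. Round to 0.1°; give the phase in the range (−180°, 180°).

At s = jω = j2634:
zero (s+200): 200 + j2634 → |·| = √(200²+2634²) = √6977956 ≈ 2641.6, ∠ = arctan(2634/200) ≈ 85.66°
pole (s+2000): 2000 + j2634 → |·| = √(2000²+2634²) = √10937956 ≈ 3307.3, ∠ = arctan(2634/2000) ≈ 52.79°
∠G = 85.66° − 52.79° = 32.87°

32.9°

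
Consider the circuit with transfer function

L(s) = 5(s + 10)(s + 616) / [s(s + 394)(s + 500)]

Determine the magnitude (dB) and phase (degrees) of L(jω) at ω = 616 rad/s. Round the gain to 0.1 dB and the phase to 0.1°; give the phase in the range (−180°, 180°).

At s = jω = j616:
zero (s+10): 10 + j616 → |·| = √(10²+616²) = √379556 ≈ 616.08, ∠ = arctan(616/10) ≈ 89.07°
zero (s+616): 616 + j616 → |·| = √(616²+616²) = √758912 ≈ 871.16, ∠ = arctan(616/616) ≈ 45.00°
pole (s+394): 394 + j616 → |·| = √(394²+616²) = √534692 ≈ 731.23, ∠ = arctan(616/394) ≈ 57.40°
pole (s+500): 500 + j616 → |·| = √(500²+616²) = √629456 ≈ 793.38, ∠ = arctan(616/500) ≈ 50.93°
pole at origin: |s| = 616, ∠ = 90.00° (in denominator)
|L| = 5 · 5.367e+05 / 3.5737e+08 ≈ 0.007509
Gain = 20 log₁₀(0.007509) ≈ -42.49 dB
∠L = 134.07° − 198.33° = -64.26°

-42.5 dB, -64.3°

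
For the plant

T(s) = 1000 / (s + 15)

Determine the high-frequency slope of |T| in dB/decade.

-20 dB/decade

Each pole contributes −20 dB/decade at high frequency; each zero contributes +20 dB/decade.
Net: 0 zero(s) − 1 pole(s) → -20 dB/decade.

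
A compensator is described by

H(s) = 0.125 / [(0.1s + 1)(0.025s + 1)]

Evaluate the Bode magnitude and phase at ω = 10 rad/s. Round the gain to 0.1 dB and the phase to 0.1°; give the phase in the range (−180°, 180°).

At ω = 10 rad/s:
pole (1 + j10·0.1) = 1 + j1 → |·| ≈ 1.4142, ∠ ≈ 45.00°
pole (1 + j10·0.025) = 1 + j0.25 → |·| ≈ 1.0308, ∠ ≈ 14.04°
|H| = 0.125 · 1 / (1.4142 · 1.0308) ≈ 0.085748
Gain = 20 log₁₀(0.085748) ≈ -21.34 dB
∠H = (0°) − (45.00° + 14.04°) = -59.04°

-21.3 dB, -59.0°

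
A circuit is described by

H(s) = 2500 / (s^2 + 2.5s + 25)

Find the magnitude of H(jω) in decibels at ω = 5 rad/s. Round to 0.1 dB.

46.0 dB

At s = jω = j5:
quadratic: (j5)² + 2.5·j5 + 25 = 0 + j12.5 → |·| ≈ 12.5, ∠ ≈ 90.00°
|H| = 2500 / 12.5 ≈ 200
Gain = 20 log₁₀(200) ≈ 46.02 dB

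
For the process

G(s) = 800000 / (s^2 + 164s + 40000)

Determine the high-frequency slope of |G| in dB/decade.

Each pole contributes −20 dB/decade at high frequency; each zero contributes +20 dB/decade.
Net: 0 zero(s) − 2 pole(s) → -40 dB/decade.

-40 dB/decade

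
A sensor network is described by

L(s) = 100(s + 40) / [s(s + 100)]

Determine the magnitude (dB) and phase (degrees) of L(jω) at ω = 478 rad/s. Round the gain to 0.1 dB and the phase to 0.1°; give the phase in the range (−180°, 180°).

-13.7 dB, -83.0°

At s = jω = j478:
zero (s+40): 40 + j478 → |·| = √(40²+478²) = √230084 ≈ 479.67, ∠ = arctan(478/40) ≈ 85.22°
pole (s+100): 100 + j478 → |·| = √(100²+478²) = √238484 ≈ 488.35, ∠ = arctan(478/100) ≈ 78.18°
pole at origin: |s| = 478, ∠ = 90.00° (in denominator)
|L| = 100 · 479.67 / 2.3343e+05 ≈ 0.20549
Gain = 20 log₁₀(0.20549) ≈ -13.74 dB
∠L = 85.22° − 168.18° = -82.96°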